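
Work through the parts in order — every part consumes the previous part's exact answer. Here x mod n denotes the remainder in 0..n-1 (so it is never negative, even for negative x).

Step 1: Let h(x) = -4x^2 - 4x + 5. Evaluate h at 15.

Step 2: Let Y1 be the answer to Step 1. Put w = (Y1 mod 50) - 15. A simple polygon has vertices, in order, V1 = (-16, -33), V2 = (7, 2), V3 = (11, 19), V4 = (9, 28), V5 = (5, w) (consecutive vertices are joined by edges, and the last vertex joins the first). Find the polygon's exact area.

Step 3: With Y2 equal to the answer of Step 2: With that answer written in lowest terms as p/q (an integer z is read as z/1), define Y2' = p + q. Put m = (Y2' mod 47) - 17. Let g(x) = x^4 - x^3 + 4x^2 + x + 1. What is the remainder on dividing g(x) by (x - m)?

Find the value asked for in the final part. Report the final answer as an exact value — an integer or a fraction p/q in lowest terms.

Step 1: -4*(15)^2 - 4*(15)^1 + 5 = (-900) + (-60) + (5) = -955; answer -955
Step 2: Y1 = -955; w = 30; cross terms: (-16*2 - 7*-33)=199, (7*19 - 11*2)=111, (11*28 - 9*19)=137, (9*30 - 5*28)=130, (5*-33 - -16*30)=315; twice the area = |892| = 892; area = 446; answer 446
Step 3: Y2 = 446; threaded value p + q = 447; m = 7; remainder = value at the root: 1*(7)^4 - 1*(7)^3 + 4*(7)^2 + 1*(7)^1 + 1 = (2401) + (-343) + (196) + (7) + (1) = 2262; answer 2262

2262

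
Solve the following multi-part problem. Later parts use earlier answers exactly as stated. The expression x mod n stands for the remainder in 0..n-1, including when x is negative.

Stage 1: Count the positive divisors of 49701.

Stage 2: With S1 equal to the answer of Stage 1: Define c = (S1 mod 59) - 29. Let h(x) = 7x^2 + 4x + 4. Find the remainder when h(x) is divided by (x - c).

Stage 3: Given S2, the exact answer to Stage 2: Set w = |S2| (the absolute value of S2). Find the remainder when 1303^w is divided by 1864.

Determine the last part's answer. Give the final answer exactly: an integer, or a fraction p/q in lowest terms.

Stage 1: 49701 = 3 * 16567; number of divisors = (1+1) * (1+1) = 4; answer 4
Stage 2: S1 = 4; c = -25; remainder = value at the root: 7*(-25)^2 + 4*(-25)^1 + 4 = (4375) + (-100) + (4) = 4279; answer 4279
Stage 3: S2 = 4279; w = 4279; squarings mod 1864: 1303^1=1303, 1303^2=1569, 1303^4=1281, 1303^8=641, 1303^16=801, 1303^32=385, 1303^64=969, 1303^128=1369, 1303^256=841, 1303^512=825, 1303^1024=265, 1303^2048=1257, 1303^4096=1241; 1303^4279 = 1303^1 * 1303^2 * 1303^4 * 1303^16 * 1303^32 * 1303^128 * 1303^4096 = 591 (mod 1864); answer 591

591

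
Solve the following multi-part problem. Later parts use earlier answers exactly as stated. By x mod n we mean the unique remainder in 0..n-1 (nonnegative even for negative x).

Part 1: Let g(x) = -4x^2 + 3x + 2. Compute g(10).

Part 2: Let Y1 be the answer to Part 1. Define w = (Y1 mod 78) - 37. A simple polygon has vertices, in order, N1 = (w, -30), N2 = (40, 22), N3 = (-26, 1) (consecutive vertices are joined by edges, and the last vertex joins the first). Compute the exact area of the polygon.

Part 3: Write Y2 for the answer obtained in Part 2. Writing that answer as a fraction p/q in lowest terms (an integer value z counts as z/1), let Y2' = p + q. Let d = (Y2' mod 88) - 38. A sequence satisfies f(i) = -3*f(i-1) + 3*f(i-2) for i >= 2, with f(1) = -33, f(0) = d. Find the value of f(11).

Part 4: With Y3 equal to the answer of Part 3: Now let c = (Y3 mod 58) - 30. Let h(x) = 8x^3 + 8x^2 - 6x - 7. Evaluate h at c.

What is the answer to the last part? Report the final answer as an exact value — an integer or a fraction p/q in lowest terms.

Part 1: -4*(10)^2 + 3*(10)^1 + 2 = (-400) + (30) + (2) = -368; answer -368
Part 2: Y1 = -368; w = -15; cross terms: (-15*22 - 40*-30)=870, (40*1 - -26*22)=612, (-26*-30 - -15*1)=795; twice the area = |2277| = 2277; area = 2277/2; answer 2277/2
Part 3: Y2 = 2277/2; threaded value p + q = 2279; d = 41; f(2) = -3*(-33) + 3*(41) = 222; iterating: f(2)=222, f(3)=-765, f(4)=2961, f(5)=-11178, f(6)=42417, f(7)=-160785, f(8)=609606, f(9)=-2311173, f(10)=8762337, f(11)=-33220530; answer -33220530
Part 4: Y3 = -33220530; c = -16; 8*(-16)^3 + 8*(-16)^2 - 6*(-16)^1 - 7 = (-32768) + (2048) + (96) + (-7) = -30631; answer -30631

-30631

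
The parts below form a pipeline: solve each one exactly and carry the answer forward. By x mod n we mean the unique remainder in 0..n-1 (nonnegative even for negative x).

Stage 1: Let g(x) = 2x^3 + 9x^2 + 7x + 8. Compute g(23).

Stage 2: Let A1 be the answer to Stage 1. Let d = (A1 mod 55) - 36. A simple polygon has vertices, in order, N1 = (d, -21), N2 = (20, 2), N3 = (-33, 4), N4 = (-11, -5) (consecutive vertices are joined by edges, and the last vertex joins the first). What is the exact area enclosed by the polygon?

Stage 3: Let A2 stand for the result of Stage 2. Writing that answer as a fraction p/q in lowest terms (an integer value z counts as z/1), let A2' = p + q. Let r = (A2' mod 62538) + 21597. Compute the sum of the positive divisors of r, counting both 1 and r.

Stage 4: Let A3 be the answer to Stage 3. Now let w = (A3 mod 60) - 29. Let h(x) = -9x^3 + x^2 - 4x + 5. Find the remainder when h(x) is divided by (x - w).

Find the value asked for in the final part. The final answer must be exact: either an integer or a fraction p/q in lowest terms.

Stage 1: 2*(23)^3 + 9*(23)^2 + 7*(23)^1 + 8 = (24334) + (4761) + (161) + (8) = 29264; answer 29264
Stage 2: A1 = 29264; d = -32; cross terms: (-32*2 - 20*-21)=356, (20*4 - -33*2)=146, (-33*-5 - -11*4)=209, (-11*-21 - -32*-5)=71; twice the area = |782| = 782; area = 391; answer 391
Stage 3: A2 = 391; threaded value p + q = 392; r = 21989; 21989 = 11 * 1999; sigma = (1 + 11) * (1 + 1999) = 12 * 2000 = 24000; answer 24000
Stage 4: A3 = 24000; w = -29; remainder = value at the root: -9*(-29)^3 + 1*(-29)^2 - 4*(-29)^1 + 5 = (219501) + (841) + (116) + (5) = 220463; answer 220463

220463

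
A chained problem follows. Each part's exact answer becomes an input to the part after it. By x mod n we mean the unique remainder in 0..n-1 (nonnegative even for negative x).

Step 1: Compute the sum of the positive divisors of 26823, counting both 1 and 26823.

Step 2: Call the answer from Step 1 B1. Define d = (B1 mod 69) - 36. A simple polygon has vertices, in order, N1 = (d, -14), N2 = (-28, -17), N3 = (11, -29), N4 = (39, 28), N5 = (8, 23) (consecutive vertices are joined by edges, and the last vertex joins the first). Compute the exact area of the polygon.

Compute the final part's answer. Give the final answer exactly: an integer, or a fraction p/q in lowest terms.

3007/2

Step 1: 26823 = 3 * 8941; sigma = (1 + 3) * (1 + 8941) = 4 * 8942 = 35768; answer 35768
Step 2: B1 = 35768; d = -10; cross terms: (-10*-17 - -28*-14)=-222, (-28*-29 - 11*-17)=999, (11*28 - 39*-29)=1439, (39*23 - 8*28)=673, (8*-14 - -10*23)=118; twice the area = |3007| = 3007; area = 3007/2; answer 3007/2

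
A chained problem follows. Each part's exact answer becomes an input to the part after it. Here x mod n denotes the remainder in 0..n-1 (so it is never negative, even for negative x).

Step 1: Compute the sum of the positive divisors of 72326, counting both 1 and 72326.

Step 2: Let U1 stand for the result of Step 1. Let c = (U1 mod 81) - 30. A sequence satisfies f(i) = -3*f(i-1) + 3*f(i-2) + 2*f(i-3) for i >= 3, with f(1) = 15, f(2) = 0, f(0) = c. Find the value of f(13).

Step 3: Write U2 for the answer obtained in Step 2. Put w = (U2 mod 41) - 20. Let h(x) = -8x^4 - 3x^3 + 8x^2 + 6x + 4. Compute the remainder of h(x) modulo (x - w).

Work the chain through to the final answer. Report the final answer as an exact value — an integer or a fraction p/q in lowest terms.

Step 1: 72326 = 2 * 29^2 * 43; sigma = (1 + 2) * (1 + 29 + 841) * (1 + 43) = 3 * 871 * 44 = 114972; answer 114972
Step 2: U1 = 114972; c = 3; f(3) = -3*(0) + 3*(15) + 2*(3) = 51; iterating: f(3)=51, f(4)=-123, f(5)=522, f(6)=-1833, f(7)=6819, f(8)=-24912, f(9)=91527, f(10)=-335679, f(11)=1231794, f(12)=-4519365, f(13)=16582119; answer 16582119
Step 3: U2 = 16582119; w = 18; remainder = value at the root: -8*(18)^4 - 3*(18)^3 + 8*(18)^2 + 6*(18)^1 + 4 = (-839808) + (-17496) + (2592) + (108) + (4) = -854600; answer -854600

-854600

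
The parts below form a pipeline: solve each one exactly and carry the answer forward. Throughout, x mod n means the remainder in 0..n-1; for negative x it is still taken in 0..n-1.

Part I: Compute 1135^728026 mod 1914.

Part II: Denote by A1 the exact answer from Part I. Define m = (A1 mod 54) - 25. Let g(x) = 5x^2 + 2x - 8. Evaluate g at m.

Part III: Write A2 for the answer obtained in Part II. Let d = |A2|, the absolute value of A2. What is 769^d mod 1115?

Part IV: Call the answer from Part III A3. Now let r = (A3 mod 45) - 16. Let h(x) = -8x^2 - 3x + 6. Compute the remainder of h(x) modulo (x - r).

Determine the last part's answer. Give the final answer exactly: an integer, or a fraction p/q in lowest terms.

Part I: squarings mod 1914: 1135^1=1135, 1135^2=103, 1135^4=1039, 1135^8=25, 1135^16=625, 1135^32=169, 1135^64=1765, 1135^128=1147, 1135^256=691, 1135^512=895, 1135^1024=973, 1135^2048=1213, 1135^4096=1417, 1135^8192=103, 1135^16384=1039, 1135^32768=25, 1135^65536=625, 1135^131072=169, 1135^262144=1765, 1135^524288=1147; 1135^728026 = 1135^2 * 1135^8 * 1135^16 * 1135^64 * 1135^128 * 1135^256 * 1135^512 * 1135^2048 * 1135^4096 * 1135^65536 * 1135^131072 * 1135^524288 = 1615 (mod 1914); answer 1615
Part II: A1 = 1615; m = 24; 5*(24)^2 + 2*(24)^1 - 8 = (2880) + (48) + (-8) = 2920; answer 2920
Part III: A2 = 2920; d = 2920; squarings mod 1115: 769^1=769, 769^2=411, 769^4=556, 769^8=281, 769^16=911, 769^32=361, 769^64=981, 769^128=116, 769^256=76, 769^512=201, 769^1024=261, 769^2048=106; 769^2920 = 769^8 * 769^32 * 769^64 * 769^256 * 769^512 * 769^2048 = 76 (mod 1115); answer 76
Part IV: A3 = 76; r = 15; remainder = value at the root: -8*(15)^2 - 3*(15)^1 + 6 = (-1800) + (-45) + (6) = -1839; answer -1839

-1839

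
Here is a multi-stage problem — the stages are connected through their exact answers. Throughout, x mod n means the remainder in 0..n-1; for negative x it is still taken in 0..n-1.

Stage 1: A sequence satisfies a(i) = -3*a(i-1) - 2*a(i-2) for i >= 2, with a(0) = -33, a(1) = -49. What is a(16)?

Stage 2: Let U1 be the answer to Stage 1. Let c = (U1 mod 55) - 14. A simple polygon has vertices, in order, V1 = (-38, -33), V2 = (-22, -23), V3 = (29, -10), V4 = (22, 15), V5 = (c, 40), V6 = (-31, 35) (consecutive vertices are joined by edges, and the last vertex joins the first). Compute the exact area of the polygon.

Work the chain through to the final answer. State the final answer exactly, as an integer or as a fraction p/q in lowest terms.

6023/2

Stage 1: a(2) = -3*(-49) - 2*(-33) = 213; iterating: a(2)=213, a(3)=-541, a(4)=1197, a(5)=-2509, a(6)=5133, a(7)=-10381, a(8)=20877, a(9)=-41869, a(10)=83853, a(11)=-167821, a(12)=335757, a(13)=-671629, a(14)=1343373, a(15)=-2686861, a(16)=5373837; answer 5373837
Stage 2: U1 = 5373837; c = -7; cross terms: (-38*-23 - -22*-33)=148, (-22*-10 - 29*-23)=887, (29*15 - 22*-10)=655, (22*40 - -7*15)=985, (-7*35 - -31*40)=995, (-31*-33 - -38*35)=2353; twice the area = |6023| = 6023; area = 6023/2; answer 6023/2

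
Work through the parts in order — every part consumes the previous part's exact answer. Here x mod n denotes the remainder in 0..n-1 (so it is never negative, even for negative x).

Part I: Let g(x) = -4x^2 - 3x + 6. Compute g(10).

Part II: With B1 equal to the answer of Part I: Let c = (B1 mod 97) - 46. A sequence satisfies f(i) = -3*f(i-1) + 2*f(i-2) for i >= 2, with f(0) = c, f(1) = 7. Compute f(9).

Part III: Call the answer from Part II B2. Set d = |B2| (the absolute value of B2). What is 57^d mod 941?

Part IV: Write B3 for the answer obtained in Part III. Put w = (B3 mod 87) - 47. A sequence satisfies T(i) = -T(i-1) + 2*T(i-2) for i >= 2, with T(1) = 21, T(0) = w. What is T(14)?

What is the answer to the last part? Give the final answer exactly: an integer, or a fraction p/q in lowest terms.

-54599

Part I: -4*(10)^2 - 3*(10)^1 + 6 = (-400) + (-30) + (6) = -424; answer -424
Part II: B1 = -424; c = 15; f(2) = -3*(7) + 2*(15) = 9; iterating: f(2)=9, f(3)=-13, f(4)=57, f(5)=-197, f(6)=705, f(7)=-2509, f(8)=8937, f(9)=-31829; answer -31829
Part III: B2 = -31829; d = 31829; squarings mod 941: 57^1=57, 57^2=426, 57^4=804, 57^8=890, 57^16=719, 57^32=352, 57^64=633, 57^128=764, 57^256=276, 57^512=896, 57^1024=143, 57^2048=688, 57^4096=21, 57^8192=441, 57^16384=635; 57^31829 = 57^1 * 57^4 * 57^16 * 57^64 * 57^1024 * 57^2048 * 57^4096 * 57^8192 * 57^16384 = 841 (mod 941); answer 841
Part IV: B3 = 841; w = 11; T(2) = -1*(21) + 2*(11) = 1; iterating: T(2)=1, T(3)=41, T(4)=-39, T(5)=121, T(6)=-199, T(7)=441, T(8)=-839, T(9)=1721, T(10)=-3399, T(11)=6841, T(12)=-13639, T(13)=27321, T(14)=-54599; answer -54599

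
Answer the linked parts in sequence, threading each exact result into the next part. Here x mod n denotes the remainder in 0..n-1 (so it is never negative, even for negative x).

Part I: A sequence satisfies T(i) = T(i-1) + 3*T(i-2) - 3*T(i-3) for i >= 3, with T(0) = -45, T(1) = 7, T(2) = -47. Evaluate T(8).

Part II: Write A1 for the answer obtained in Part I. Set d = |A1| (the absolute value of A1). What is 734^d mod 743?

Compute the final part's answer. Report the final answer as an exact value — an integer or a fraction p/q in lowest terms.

274

Part I: T(3) = 1*(-47) + 3*(7) - 3*(-45) = 109; iterating: T(3)=109, T(4)=-53, T(5)=415, T(6)=-71, T(7)=1333, T(8)=-125; answer -125
Part II: A1 = -125; d = 125; squarings mod 743: 734^1=734, 734^2=81, 734^4=617, 734^8=273, 734^16=229, 734^32=431, 734^64=11; 734^125 = 734^1 * 734^4 * 734^8 * 734^16 * 734^32 * 734^64 = 274 (mod 743); answer 274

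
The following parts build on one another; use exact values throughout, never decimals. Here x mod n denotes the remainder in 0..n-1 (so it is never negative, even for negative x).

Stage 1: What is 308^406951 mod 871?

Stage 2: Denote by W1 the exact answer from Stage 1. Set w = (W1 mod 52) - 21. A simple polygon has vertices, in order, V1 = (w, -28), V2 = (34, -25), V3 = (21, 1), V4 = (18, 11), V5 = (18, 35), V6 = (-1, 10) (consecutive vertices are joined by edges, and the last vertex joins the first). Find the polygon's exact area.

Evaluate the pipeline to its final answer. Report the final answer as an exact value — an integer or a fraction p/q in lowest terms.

727

Stage 1: squarings mod 871: 308^1=308, 308^2=796, 308^4=399, 308^8=679, 308^16=282, 308^32=263, 308^64=360, 308^128=692, 308^256=685, 308^512=627, 308^1024=308, 308^2048=796, 308^4096=399, 308^8192=679, 308^16384=282, 308^32768=263, 308^65536=360, 308^131072=692, 308^262144=685; 308^406951 = 308^1 * 308^2 * 308^4 * 308^32 * 308^128 * 308^256 * 308^1024 * 308^4096 * 308^8192 * 308^131072 * 308^262144 = 828 (mod 871); answer 828
Stage 2: W1 = 828; w = 27; cross terms: (27*-25 - 34*-28)=277, (34*1 - 21*-25)=559, (21*11 - 18*1)=213, (18*35 - 18*11)=432, (18*10 - -1*35)=215, (-1*-28 - 27*10)=-242; twice the area = |1454| = 1454; area = 727; answer 727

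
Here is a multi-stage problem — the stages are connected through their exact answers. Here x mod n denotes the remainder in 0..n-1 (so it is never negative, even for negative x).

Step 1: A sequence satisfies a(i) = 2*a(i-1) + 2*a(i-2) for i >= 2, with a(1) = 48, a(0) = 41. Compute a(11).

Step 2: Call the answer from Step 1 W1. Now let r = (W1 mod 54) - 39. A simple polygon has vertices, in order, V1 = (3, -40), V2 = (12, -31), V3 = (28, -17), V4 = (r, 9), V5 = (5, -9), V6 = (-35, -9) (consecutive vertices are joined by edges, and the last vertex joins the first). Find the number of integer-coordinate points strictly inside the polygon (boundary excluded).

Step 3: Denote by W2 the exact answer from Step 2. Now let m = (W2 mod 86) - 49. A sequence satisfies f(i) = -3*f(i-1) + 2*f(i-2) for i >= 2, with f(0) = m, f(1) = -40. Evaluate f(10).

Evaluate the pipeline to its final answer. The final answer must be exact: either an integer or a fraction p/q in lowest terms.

4751290

Step 1: a(2) = 2*(48) + 2*(41) = 178; iterating: a(2)=178, a(3)=452, a(4)=1260, a(5)=3424, a(6)=9368, a(7)=25584, a(8)=69904, a(9)=190976, a(10)=521760, a(11)=1425472; answer 1425472
Step 2: W1 = 1425472; r = -5; cross terms: (3*-31 - 12*-40)=387, (12*-17 - 28*-31)=664, (28*9 - -5*-17)=167, (-5*-9 - 5*9)=0, (5*-9 - -35*-9)=-360, (-35*-40 - 3*-9)=1427; twice the area = |2285| = 2285; area = 2285/2; boundary points = 9 + 2 + 1 + 2 + 40 + 1 = 55; strictly interior points = area - boundary/2 + 1 = 1116; answer 1116
Step 3: W2 = 1116; m = 35; f(2) = -3*(-40) + 2*(35) = 190; iterating: f(2)=190, f(3)=-650, f(4)=2330, f(5)=-8290, f(6)=29530, f(7)=-105170, f(8)=374570, f(9)=-1334050, f(10)=4751290; answer 4751290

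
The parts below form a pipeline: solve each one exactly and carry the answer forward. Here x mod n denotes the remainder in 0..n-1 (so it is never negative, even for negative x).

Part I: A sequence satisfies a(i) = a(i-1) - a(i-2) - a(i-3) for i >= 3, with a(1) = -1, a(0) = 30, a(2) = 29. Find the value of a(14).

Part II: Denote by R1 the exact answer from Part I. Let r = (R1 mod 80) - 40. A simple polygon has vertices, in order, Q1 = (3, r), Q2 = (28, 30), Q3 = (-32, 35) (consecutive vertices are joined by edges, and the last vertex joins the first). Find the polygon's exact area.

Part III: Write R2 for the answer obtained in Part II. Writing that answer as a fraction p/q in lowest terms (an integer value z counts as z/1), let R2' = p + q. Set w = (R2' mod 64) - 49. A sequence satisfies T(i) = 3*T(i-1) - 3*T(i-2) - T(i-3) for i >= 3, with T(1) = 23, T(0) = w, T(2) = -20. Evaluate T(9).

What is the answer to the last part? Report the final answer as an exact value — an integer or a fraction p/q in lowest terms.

7203

Part I: a(3) = 1*(29) - 1*(-1) - 1*(30) = 0; iterating: a(3)=0, a(4)=-28, a(5)=-57, a(6)=-29, a(7)=56, a(8)=142, a(9)=115, a(10)=-83, a(11)=-340, a(12)=-372, a(13)=51, a(14)=763; answer 763
Part II: R1 = 763; r = 3; cross terms: (3*30 - 28*3)=6, (28*35 - -32*30)=1940, (-32*3 - 3*35)=-201; twice the area = |1745| = 1745; area = 1745/2; answer 1745/2
Part III: R2 = 1745/2; threaded value p + q = 1747; w = -30; T(3) = 3*(-20) - 3*(23) - 1*(-30) = -99; iterating: T(3)=-99, T(4)=-260, T(5)=-463, T(6)=-510, T(7)=119, T(8)=2350, T(9)=7203; answer 7203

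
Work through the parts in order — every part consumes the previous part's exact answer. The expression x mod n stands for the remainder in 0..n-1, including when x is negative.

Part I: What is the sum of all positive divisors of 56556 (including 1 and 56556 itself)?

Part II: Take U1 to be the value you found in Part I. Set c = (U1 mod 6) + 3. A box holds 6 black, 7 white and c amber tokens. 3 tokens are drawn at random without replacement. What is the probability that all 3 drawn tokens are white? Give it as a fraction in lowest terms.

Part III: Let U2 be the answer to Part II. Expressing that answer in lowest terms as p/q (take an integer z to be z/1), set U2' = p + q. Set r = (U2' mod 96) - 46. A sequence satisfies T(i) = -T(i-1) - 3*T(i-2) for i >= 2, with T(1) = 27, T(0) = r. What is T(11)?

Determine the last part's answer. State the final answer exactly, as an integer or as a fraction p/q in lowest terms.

Part I: 56556 = 2^2 * 3^2 * 1571; sigma = (1 + 2 + 4) * (1 + 3 + 9) * (1 + 1571) = 7 * 13 * 1572 = 143052; answer 143052
Part II: U1 = 143052; c = 3; total draws C(16,3) = 560; favorable C(7,3) = 35; P = 1/16; answer 1/16
Part III: U2 = 1/16; threaded value p + q = 17; r = -29; T(2) = -1*(27) - 3*(-29) = 60; iterating: T(2)=60, T(3)=-141, T(4)=-39, T(5)=462, T(6)=-345, T(7)=-1041, T(8)=2076, T(9)=1047, T(10)=-7275, T(11)=4134; answer 4134

4134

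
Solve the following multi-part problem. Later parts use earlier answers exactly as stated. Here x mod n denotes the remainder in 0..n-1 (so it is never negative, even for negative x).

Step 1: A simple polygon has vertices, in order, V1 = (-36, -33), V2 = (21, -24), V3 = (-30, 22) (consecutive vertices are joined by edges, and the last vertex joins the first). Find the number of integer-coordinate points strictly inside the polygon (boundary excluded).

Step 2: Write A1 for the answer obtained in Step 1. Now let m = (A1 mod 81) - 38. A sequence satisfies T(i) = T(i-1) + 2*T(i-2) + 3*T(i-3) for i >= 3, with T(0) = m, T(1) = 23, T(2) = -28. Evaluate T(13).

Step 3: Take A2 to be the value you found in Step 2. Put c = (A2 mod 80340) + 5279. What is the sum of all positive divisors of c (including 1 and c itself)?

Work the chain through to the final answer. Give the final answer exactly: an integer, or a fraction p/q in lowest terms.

Step 1: cross terms: (-36*-24 - 21*-33)=1557, (21*22 - -30*-24)=-258, (-30*-33 - -36*22)=1782; twice the area = |3081| = 3081; area = 3081/2; boundary points = 3 + 1 + 1 = 5; strictly interior points = area - boundary/2 + 1 = 1539; answer 1539
Step 2: A1 = 1539; m = -38; T(3) = 1*(-28) + 2*(23) + 3*(-38) = -96; iterating: T(3)=-96, T(4)=-83, T(5)=-359, T(6)=-813, T(7)=-1780, T(8)=-4483, T(9)=-10482, T(10)=-24788, T(11)=-59201, T(12)=-140223, T(13)=-332989; answer -332989
Step 3: A2 = -332989; c = 73990; 73990 = 2 * 5 * 7^2 * 151; sigma = (1 + 2) * (1 + 5) * (1 + 7 + 49) * (1 + 151) = 3 * 6 * 57 * 152 = 155952; answer 155952

155952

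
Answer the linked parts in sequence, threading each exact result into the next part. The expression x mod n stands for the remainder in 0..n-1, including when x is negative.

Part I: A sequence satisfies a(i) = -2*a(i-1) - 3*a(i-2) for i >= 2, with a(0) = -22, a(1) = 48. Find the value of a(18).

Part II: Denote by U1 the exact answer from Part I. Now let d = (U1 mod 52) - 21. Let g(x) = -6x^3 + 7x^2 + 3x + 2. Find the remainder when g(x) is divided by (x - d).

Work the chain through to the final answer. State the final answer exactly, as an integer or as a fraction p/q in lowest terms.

Part I: a(2) = -2*(48) - 3*(-22) = -30; iterating: a(2)=-30, a(3)=-84, a(4)=258, a(5)=-264, a(6)=-246, a(7)=1284, a(8)=-1830, a(9)=-192, a(10)=5874, a(11)=-11172, a(12)=4722, a(13)=24072, a(14)=-62310, a(15)=52404, a(16)=82122, a(17)=-321456, a(18)=396546; answer 396546
Part II: U1 = 396546; d = 25; remainder = value at the root: -6*(25)^3 + 7*(25)^2 + 3*(25)^1 + 2 = (-93750) + (4375) + (75) + (2) = -89298; answer -89298

-89298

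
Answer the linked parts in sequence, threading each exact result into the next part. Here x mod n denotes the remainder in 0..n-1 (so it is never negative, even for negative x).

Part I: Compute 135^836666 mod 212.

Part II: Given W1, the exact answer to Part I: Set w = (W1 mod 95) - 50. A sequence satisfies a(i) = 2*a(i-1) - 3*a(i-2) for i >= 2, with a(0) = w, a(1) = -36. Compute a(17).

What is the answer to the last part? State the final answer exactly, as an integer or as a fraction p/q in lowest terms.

Part I: squarings mod 212: 135^1=135, 135^2=205, 135^4=49, 135^8=69, 135^16=97, 135^32=81, 135^64=201, 135^128=121, 135^256=13, 135^512=169, 135^1024=153, 135^2048=89, 135^4096=77, 135^8192=205, 135^16384=49, 135^32768=69, 135^65536=97, 135^131072=81, 135^262144=201, 135^524288=121; 135^836666 = 135^2 * 135^8 * 135^16 * 135^32 * 135^1024 * 135^16384 * 135^32768 * 135^262144 * 135^524288 = 201 (mod 212); answer 201
Part II: W1 = 201; w = -39; a(2) = 2*(-36) - 3*(-39) = 45; iterating: a(2)=45, a(3)=198, a(4)=261, a(5)=-72, a(6)=-927, a(7)=-1638, a(8)=-495, a(9)=3924, a(10)=9333, a(11)=6894, a(12)=-14211, a(13)=-49104, a(14)=-55575, a(15)=36162, a(16)=239049, a(17)=369612; answer 369612

369612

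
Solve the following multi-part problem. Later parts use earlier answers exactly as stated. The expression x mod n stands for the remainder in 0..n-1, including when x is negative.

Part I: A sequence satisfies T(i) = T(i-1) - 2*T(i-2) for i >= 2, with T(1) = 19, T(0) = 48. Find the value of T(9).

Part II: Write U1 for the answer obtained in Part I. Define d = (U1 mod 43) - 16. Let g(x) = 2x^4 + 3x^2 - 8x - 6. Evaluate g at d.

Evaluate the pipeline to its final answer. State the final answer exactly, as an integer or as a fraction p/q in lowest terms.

8442

Part I: T(2) = 1*(19) - 2*(48) = -77; iterating: T(2)=-77, T(3)=-115, T(4)=39, T(5)=269, T(6)=191, T(7)=-347, T(8)=-729, T(9)=-35; answer -35
Part II: U1 = -35; d = -8; 2*(-8)^4 + 3*(-8)^2 - 8*(-8)^1 - 6 = (8192) + (192) + (64) + (-6) = 8442; answer 8442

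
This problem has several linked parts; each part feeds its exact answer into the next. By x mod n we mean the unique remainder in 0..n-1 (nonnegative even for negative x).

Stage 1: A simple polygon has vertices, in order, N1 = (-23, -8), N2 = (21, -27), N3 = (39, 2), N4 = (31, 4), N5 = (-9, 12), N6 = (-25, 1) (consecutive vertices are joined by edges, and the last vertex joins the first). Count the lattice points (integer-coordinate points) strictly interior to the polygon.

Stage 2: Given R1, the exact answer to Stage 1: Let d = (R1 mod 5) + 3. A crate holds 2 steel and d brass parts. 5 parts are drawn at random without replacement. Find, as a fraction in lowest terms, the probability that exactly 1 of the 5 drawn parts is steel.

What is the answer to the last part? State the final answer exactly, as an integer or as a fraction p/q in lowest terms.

5/9

Stage 1: cross terms: (-23*-27 - 21*-8)=789, (21*2 - 39*-27)=1095, (39*4 - 31*2)=94, (31*12 - -9*4)=408, (-9*1 - -25*12)=291, (-25*-8 - -23*1)=223; twice the area = |2900| = 2900; area = 1450; boundary points = 1 + 1 + 2 + 8 + 1 + 1 = 14; strictly interior points = area - boundary/2 + 1 = 1444; answer 1444
Stage 2: R1 = 1444; d = 7; total draws C(9,5) = 126; favorable C(2,1)*C(7,4) = 70; P = 5/9; answer 5/9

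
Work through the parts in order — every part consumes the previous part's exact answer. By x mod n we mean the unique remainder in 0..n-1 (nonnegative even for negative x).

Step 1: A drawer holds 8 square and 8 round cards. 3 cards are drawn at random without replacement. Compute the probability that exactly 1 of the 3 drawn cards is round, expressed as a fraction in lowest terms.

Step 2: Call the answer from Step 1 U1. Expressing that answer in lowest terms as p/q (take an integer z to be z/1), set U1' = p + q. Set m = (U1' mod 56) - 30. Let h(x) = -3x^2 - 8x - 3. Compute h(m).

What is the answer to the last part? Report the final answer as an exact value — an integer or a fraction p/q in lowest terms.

-1406

Step 1: total draws C(16,3) = 560; favorable C(8,1)*C(8,2) = 224; P = 2/5; answer 2/5
Step 2: U1 = 2/5; threaded value p + q = 7; m = -23; -3*(-23)^2 - 8*(-23)^1 - 3 = (-1587) + (184) + (-3) = -1406; answer -1406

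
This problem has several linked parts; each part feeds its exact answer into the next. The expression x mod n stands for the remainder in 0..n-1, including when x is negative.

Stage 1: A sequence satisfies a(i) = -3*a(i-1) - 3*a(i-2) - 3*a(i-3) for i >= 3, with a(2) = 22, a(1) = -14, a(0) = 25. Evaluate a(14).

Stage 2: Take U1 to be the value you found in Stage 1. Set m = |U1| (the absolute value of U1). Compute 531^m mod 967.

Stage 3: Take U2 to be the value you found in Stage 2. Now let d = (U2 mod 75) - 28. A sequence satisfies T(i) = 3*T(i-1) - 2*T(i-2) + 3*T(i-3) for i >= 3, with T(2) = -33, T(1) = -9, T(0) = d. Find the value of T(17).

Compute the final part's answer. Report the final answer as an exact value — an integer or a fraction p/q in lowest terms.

Stage 1: a(3) = -3*(22) - 3*(-14) - 3*(25) = -99; iterating: a(3)=-99, a(4)=273, a(5)=-588, a(6)=1242, a(7)=-2781, a(8)=6381, a(9)=-14526, a(10)=32778, a(11)=-73899, a(12)=166941, a(13)=-377460, a(14)=853254; answer 853254
Stage 2: U1 = 853254; m = 853254; squarings mod 967: 531^1=531, 531^2=564, 531^4=920, 531^8=275, 531^16=199, 531^32=921, 531^64=182, 531^128=246, 531^256=562, 531^512=602, 531^1024=746, 531^2048=491, 531^4096=298, 531^8192=807, 531^16384=458, 531^32768=892, 531^65536=790, 531^131072=385, 531^262144=274, 531^524288=617; 531^853254 = 531^2 * 531^4 * 531^256 * 531^1024 * 531^65536 * 531^262144 * 531^524288 = 226 (mod 967); answer 226
Stage 3: U2 = 226; d = -27; T(3) = 3*(-33) - 2*(-9) + 3*(-27) = -162; iterating: T(3)=-162, T(4)=-447, T(5)=-1116, T(6)=-2940, T(7)=-7929, T(8)=-21255, T(9)=-56727, T(10)=-151458, T(11)=-404685, T(12)=-1081320, T(13)=-2888964, T(14)=-7718307, T(15)=-20620953, T(16)=-55093137, T(17)=-147192426; answer -147192426

-147192426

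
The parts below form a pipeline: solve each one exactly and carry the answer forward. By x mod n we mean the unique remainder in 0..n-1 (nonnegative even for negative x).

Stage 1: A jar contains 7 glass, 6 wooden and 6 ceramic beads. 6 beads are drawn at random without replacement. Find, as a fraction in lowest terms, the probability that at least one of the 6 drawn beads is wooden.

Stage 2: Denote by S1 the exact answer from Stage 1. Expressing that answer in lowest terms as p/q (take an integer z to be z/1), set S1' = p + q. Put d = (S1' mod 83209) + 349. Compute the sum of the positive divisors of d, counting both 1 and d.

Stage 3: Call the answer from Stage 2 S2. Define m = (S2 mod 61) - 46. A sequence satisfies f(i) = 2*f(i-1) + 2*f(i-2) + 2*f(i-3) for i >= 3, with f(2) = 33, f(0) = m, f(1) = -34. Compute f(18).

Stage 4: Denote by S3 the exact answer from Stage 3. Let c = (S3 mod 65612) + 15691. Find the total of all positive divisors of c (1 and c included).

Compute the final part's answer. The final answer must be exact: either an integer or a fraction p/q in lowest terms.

Stage 1: total draws C(19,6) = 27132; complement C(13,6) = 1716; favorable 27132 - 1716 = 25416; P = 2118/2261; answer 2118/2261
Stage 2: S1 = 2118/2261; threaded value p + q = 4379; d = 4728; 4728 = 2^3 * 3 * 197; sigma = (1 + 2 + 4 + 8) * (1 + 3) * (1 + 197) = 15 * 4 * 198 = 11880; answer 11880
Stage 3: S2 = 11880; m = 0; f(3) = 2*(33) + 2*(-34) + 2*(0) = -2; iterating: f(3)=-2, f(4)=-6, f(5)=50, f(6)=84, f(7)=256, f(8)=780, f(9)=2240, f(10)=6552, f(11)=19144, f(12)=55872, f(13)=163136, f(14)=476304, f(15)=1390624, f(16)=4060128, f(17)=11854112, f(18)=34609728; answer 34609728
Stage 4: S3 = 34609728; c = 47895; 47895 = 3 * 5 * 31 * 103; sigma = (1 + 3) * (1 + 5) * (1 + 31) * (1 + 103) = 4 * 6 * 32 * 104 = 79872; answer 79872

79872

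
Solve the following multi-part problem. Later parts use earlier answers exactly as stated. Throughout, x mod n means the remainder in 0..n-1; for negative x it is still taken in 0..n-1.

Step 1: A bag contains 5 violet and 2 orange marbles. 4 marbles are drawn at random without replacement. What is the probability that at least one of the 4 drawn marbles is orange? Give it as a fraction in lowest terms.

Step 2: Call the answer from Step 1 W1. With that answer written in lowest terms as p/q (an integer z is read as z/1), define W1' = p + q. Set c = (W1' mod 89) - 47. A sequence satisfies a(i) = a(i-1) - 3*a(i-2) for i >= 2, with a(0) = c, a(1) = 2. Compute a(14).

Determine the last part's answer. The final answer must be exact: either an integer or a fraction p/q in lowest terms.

Step 1: total draws C(7,4) = 35; complement C(5,4) = 5; favorable 35 - 5 = 30; P = 6/7; answer 6/7
Step 2: W1 = 6/7; threaded value p + q = 13; c = -34; a(2) = 1*(2) - 3*(-34) = 104; iterating: a(2)=104, a(3)=98, a(4)=-214, a(5)=-508, a(6)=134, a(7)=1658, a(8)=1256, a(9)=-3718, a(10)=-7486, a(11)=3668, a(12)=26126, a(13)=15122, a(14)=-63256; answer -63256

-63256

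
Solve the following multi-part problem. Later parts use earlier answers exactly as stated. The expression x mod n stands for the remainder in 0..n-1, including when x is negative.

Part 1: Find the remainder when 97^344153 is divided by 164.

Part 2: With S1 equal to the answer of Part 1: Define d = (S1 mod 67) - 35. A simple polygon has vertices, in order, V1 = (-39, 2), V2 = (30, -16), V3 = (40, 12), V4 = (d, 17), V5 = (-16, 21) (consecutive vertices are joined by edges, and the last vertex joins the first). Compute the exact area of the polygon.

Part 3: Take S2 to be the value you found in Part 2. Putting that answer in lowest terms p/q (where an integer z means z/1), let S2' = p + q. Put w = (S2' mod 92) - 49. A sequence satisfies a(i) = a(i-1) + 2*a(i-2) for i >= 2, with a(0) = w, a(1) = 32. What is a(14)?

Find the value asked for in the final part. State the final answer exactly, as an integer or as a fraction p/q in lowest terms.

256682

Part 1: squarings mod 164: 97^1=97, 97^2=61, 97^4=113, 97^8=141, 97^16=37, 97^32=57, 97^64=133, 97^128=141, 97^256=37, 97^512=57, 97^1024=133, 97^2048=141, 97^4096=37, 97^8192=57, 97^16384=133, 97^32768=141, 97^65536=37, 97^131072=57, 97^262144=133; 97^344153 = 97^1 * 97^8 * 97^16 * 97^64 * 97^16384 * 97^65536 * 97^262144 = 117 (mod 164); answer 117
Part 2: S1 = 117; d = 15; cross terms: (-39*-16 - 30*2)=564, (30*12 - 40*-16)=1000, (40*17 - 15*12)=500, (15*21 - -16*17)=587, (-16*2 - -39*21)=787; twice the area = |3438| = 3438; area = 1719; answer 1719
Part 3: S2 = 1719; threaded value p + q = 1720; w = 15; a(2) = 1*(32) + 2*(15) = 62; iterating: a(2)=62, a(3)=126, a(4)=250, a(5)=502, a(6)=1002, a(7)=2006, a(8)=4010, a(9)=8022, a(10)=16042, a(11)=32086, a(12)=64170, a(13)=128342, a(14)=256682; answer 256682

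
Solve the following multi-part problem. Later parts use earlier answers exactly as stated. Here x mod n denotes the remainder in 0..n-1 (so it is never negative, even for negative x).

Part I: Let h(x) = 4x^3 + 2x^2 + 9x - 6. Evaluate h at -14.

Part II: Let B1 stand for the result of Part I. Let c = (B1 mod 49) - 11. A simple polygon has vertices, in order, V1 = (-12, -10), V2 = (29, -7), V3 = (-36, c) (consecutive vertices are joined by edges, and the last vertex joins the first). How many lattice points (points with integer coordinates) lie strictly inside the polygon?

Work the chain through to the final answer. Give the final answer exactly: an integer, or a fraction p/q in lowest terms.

Part I: 4*(-14)^3 + 2*(-14)^2 + 9*(-14)^1 - 6 = (-10976) + (392) + (-126) + (-6) = -10716; answer -10716
Part II: B1 = -10716; c = 4; cross terms: (-12*-7 - 29*-10)=374, (29*4 - -36*-7)=-136, (-36*-10 - -12*4)=408; twice the area = |646| = 646; area = 323; boundary points = 1 + 1 + 2 = 4; strictly interior points = area - boundary/2 + 1 = 322; answer 322

322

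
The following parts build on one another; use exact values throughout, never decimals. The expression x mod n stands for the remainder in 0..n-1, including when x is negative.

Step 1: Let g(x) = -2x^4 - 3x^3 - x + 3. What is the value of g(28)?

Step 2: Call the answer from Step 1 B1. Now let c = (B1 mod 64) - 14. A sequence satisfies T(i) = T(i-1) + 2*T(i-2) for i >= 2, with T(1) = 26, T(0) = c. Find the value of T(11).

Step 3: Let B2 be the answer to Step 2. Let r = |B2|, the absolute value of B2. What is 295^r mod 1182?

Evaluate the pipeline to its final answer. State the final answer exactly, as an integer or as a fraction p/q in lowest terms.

763

Step 1: -2*(28)^4 - 3*(28)^3 - 1*(28)^1 + 3 = (-1229312) + (-65856) + (-28) + (3) = -1295193; answer -1295193
Step 2: B1 = -1295193; c = 25; T(2) = 1*(26) + 2*(25) = 76; iterating: T(2)=76, T(3)=128, T(4)=280, T(5)=536, T(6)=1096, T(7)=2168, T(8)=4360, T(9)=8696, T(10)=17416, T(11)=34808; answer 34808
Step 3: B2 = 34808; r = 34808; squarings mod 1182: 295^1=295, 295^2=739, 295^4=37, 295^8=187, 295^16=691, 295^32=1135, 295^64=1027, 295^128=385, 295^256=475, 295^512=1045, 295^1024=1039, 295^2048=355, 295^4096=733, 295^8192=661, 295^16384=763, 295^32768=625; 295^34808 = 295^8 * 295^16 * 295^32 * 295^64 * 295^128 * 295^256 * 295^512 * 295^1024 * 295^32768 = 763 (mod 1182); answer 763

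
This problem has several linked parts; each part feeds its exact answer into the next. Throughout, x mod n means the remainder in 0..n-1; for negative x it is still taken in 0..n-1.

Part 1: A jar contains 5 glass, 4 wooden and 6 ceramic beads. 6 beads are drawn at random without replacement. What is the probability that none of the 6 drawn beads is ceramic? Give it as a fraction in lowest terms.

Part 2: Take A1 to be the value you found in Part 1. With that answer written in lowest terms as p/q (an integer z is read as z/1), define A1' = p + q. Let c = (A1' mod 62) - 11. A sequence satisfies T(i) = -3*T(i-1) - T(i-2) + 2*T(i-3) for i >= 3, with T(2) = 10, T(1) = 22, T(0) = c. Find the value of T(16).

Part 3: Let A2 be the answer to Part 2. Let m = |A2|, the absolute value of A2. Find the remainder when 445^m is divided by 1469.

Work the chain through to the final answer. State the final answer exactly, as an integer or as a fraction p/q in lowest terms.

Part 1: total draws C(15,6) = 5005; favorable C(9,6) = 84; P = 12/715; answer 12/715
Part 2: A1 = 12/715; threaded value p + q = 727; c = 34; T(3) = -3*(10) - 1*(22) + 2*(34) = 16; iterating: T(3)=16, T(4)=-14, T(5)=46, T(6)=-92, T(7)=202, T(8)=-422, T(9)=880, T(10)=-1814, T(11)=3718, T(12)=-7580, T(13)=15394, T(14)=-31166, T(15)=62944, T(16)=-126878; answer -126878
Part 3: A2 = -126878; m = 126878; squarings mod 1469: 445^1=445, 445^2=1179, 445^4=367, 445^8=1010, 445^16=614, 445^32=932, 445^64=445, 445^128=1179, 445^256=367, 445^512=1010, 445^1024=614, 445^2048=932, 445^4096=445, 445^8192=1179, 445^16384=367, 445^32768=1010, 445^65536=614; 445^126878 = 445^2 * 445^4 * 445^8 * 445^16 * 445^128 * 445^256 * 445^512 * 445^1024 * 445^2048 * 445^8192 * 445^16384 * 445^32768 * 445^65536 = 1465 (mod 1469); answer 1465

1465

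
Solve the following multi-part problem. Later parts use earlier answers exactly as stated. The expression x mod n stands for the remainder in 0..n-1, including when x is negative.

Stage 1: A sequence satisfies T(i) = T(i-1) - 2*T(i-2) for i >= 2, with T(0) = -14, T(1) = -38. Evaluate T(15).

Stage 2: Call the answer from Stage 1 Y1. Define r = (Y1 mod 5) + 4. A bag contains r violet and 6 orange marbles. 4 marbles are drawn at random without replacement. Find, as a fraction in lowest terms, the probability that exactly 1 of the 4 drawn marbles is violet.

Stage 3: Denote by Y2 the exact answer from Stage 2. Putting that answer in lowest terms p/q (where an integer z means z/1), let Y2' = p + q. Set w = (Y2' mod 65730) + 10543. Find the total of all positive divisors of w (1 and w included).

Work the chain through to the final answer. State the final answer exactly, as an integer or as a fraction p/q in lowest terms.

Stage 1: T(2) = 1*(-38) - 2*(-14) = -10; iterating: T(2)=-10, T(3)=66, T(4)=86, T(5)=-46, T(6)=-218, T(7)=-126, T(8)=310, T(9)=562, T(10)=-58, T(11)=-1182, T(12)=-1066, T(13)=1298, T(14)=3430, T(15)=834; answer 834
Stage 2: Y1 = 834; r = 8; total draws C(14,4) = 1001; favorable C(8,1)*C(6,3) = 160; P = 160/1001; answer 160/1001
Stage 3: Y2 = 160/1001; threaded value p + q = 1161; w = 11704; 11704 = 2^3 * 7 * 11 * 19; sigma = (1 + 2 + 4 + 8) * (1 + 7) * (1 + 11) * (1 + 19) = 15 * 8 * 12 * 20 = 28800; answer 28800

28800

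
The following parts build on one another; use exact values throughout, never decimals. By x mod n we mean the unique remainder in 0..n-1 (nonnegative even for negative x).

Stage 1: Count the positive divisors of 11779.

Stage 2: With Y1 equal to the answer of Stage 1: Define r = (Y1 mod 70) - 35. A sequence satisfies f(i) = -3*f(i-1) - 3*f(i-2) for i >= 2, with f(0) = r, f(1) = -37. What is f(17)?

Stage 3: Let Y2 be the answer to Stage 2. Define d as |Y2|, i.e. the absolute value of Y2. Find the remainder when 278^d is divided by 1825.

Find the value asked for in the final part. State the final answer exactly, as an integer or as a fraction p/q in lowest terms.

Stage 1: 11779 is prime, so its only divisors are 1 and 11779; count = 2; answer 2
Stage 2: Y1 = 2; r = -33; f(2) = -3*(-37) - 3*(-33) = 210; iterating: f(2)=210, f(3)=-519, f(4)=927, f(5)=-1224, f(6)=891, f(7)=999, f(8)=-5670, f(9)=14013, f(10)=-25029, f(11)=33048, f(12)=-24057, f(13)=-26973, f(14)=153090, f(15)=-378351, f(16)=675783, f(17)=-892296; answer -892296
Stage 3: Y2 = -892296; d = 892296; squarings mod 1825: 278^1=278, 278^2=634, 278^4=456, 278^8=1711, 278^16=221, 278^32=1391, 278^64=381, 278^128=986, 278^256=1296, 278^512=616, 278^1024=1681, 278^2048=661, 278^4096=746, 278^8192=1716, 278^16384=931, 278^32768=1711, 278^65536=221, 278^131072=1391, 278^262144=381, 278^524288=986; 278^892296 = 278^8 * 278^128 * 278^256 * 278^1024 * 278^2048 * 278^4096 * 278^32768 * 278^65536 * 278^262144 * 278^524288 = 1096 (mod 1825); answer 1096

1096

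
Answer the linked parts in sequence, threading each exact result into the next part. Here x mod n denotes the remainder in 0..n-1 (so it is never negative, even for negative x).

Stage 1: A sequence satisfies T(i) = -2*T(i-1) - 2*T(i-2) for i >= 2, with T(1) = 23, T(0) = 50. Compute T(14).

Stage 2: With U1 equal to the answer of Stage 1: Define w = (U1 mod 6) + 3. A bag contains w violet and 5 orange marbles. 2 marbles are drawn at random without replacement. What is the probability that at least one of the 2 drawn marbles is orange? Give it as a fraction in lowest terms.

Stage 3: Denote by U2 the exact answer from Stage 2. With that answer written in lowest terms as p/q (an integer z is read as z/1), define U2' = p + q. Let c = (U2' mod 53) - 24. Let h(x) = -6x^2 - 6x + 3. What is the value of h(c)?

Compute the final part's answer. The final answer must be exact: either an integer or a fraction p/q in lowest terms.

-333

Stage 1: T(2) = -2*(23) - 2*(50) = -146; iterating: T(2)=-146, T(3)=246, T(4)=-200, T(5)=-92, T(6)=584, T(7)=-984, T(8)=800, T(9)=368, T(10)=-2336, T(11)=3936, T(12)=-3200, T(13)=-1472, T(14)=9344; answer 9344
Stage 2: U1 = 9344; w = 5; total draws C(10,2) = 45; complement C(5,2) = 10; favorable 45 - 10 = 35; P = 7/9; answer 7/9
Stage 3: U2 = 7/9; threaded value p + q = 16; c = -8; -6*(-8)^2 - 6*(-8)^1 + 3 = (-384) + (48) + (3) = -333; answer -333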